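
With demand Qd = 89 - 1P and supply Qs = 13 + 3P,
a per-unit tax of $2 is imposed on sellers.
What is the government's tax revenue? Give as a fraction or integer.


With tax on sellers, new supply: Qs' = 13 + 3(P - 2)
= 7 + 3P
New equilibrium quantity:
Q_new = 137/2
Tax revenue = tax * Q_new = 2 * 137/2 = 137

137


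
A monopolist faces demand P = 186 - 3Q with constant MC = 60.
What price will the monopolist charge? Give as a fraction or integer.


MR = 186 - 6Q
Set MR = MC: 186 - 6Q = 60
Q* = 21
Substitute into demand:
P* = 186 - 3*21 = 123

123


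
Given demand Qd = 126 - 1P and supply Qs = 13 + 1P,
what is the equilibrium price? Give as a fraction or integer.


At equilibrium, Qd = Qs.
126 - 1P = 13 + 1P
126 - 13 = 1P + 1P
113 = 2P
P* = 113/2 = 113/2

113/2


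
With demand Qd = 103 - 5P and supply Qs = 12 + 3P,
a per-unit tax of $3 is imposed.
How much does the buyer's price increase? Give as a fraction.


With a per-unit tax, the buyer's price increase depends on relative slopes.
Supply slope: d = 3, Demand slope: b = 5
Buyer's price increase = d * tax / (b + d)
= 3 * 3 / (5 + 3)
= 9 / 8 = 9/8

9/8


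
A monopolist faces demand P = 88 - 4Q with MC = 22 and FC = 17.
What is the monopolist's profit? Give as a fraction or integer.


MR = MC: 88 - 8Q = 22
Q* = 33/4
P* = 88 - 4*33/4 = 55
Profit = (P* - MC)*Q* - FC
= (55 - 22)*33/4 - 17
= 33*33/4 - 17
= 1089/4 - 17 = 1021/4

1021/4


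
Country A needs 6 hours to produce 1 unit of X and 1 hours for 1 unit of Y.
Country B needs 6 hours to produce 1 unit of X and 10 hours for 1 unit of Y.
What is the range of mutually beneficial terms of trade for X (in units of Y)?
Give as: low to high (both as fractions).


Opportunity cost of X for Country A = hours_X / hours_Y = 6/1 = 6 units of Y
Opportunity cost of X for Country B = hours_X / hours_Y = 6/10 = 3/5 units of Y
Terms of trade must be between the two opportunity costs.
Range: 3/5 to 6

3/5 to 6


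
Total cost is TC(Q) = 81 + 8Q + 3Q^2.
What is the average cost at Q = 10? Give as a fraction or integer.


TC(10) = 81 + 8*10 + 3*10^2
TC(10) = 81 + 80 + 300 = 461
AC = TC/Q = 461/10 = 461/10

461/10


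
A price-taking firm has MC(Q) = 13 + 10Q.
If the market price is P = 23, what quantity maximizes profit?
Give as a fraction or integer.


In perfect competition, profit is maximized where P = MC.
23 = 13 + 10Q
10 = 10Q
Q* = 10/10 = 1

1


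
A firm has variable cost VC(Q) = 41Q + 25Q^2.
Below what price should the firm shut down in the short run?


AVC(Q) = VC(Q)/Q = 41 + 25Q
AVC is increasing in Q, so minimum AVC is at Q -> 0+.
Min AVC = 41
The firm should shut down if P < 41.

41


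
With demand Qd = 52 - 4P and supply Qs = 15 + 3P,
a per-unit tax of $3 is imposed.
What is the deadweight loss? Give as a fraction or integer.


Pre-tax equilibrium quantity: Q* = 216/7
Post-tax equilibrium quantity: Q_tax = 180/7
Reduction in quantity: Q* - Q_tax = 36/7
DWL = (1/2) * tax * (Q* - Q_tax)
DWL = (1/2) * 3 * 36/7 = 54/7

54/7


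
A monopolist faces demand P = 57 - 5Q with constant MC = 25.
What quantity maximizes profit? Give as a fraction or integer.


TR = P*Q = (57 - 5Q)Q = 57Q - 5Q^2
MR = dTR/dQ = 57 - 10Q
Set MR = MC:
57 - 10Q = 25
32 = 10Q
Q* = 32/10 = 16/5

16/5


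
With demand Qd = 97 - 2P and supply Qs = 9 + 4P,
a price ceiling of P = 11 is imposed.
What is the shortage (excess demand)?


At P = 11:
Qd = 97 - 2*11 = 75
Qs = 9 + 4*11 = 53
Shortage = Qd - Qs = 75 - 53 = 22

22


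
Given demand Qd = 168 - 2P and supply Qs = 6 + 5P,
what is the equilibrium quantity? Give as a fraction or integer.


First find equilibrium price:
168 - 2P = 6 + 5P
P* = 162/7 = 162/7
Then substitute into demand:
Q* = 168 - 2 * 162/7 = 852/7

852/7


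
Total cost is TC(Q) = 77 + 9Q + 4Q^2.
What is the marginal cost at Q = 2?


MC = dTC/dQ = 9 + 2*4*Q
At Q = 2:
MC = 9 + 8*2
MC = 9 + 16 = 25

25


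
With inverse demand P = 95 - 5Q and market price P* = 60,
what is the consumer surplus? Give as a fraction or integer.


Maximum willingness to pay (at Q=0): P_max = 95
Quantity demanded at P* = 60:
Q* = (95 - 60)/5 = 7
CS = (1/2) * Q* * (P_max - P*)
CS = (1/2) * 7 * (95 - 60)
CS = (1/2) * 7 * 35 = 245/2

245/2


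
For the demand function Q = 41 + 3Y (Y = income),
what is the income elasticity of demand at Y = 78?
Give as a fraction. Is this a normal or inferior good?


dQ/dY = 3
At Y = 78: Q = 41 + 3*78 = 275
Ey = (dQ/dY)(Y/Q) = 3 * 78 / 275 = 234/275
Since Ey > 0, this is a normal good.

234/275 (normal good)


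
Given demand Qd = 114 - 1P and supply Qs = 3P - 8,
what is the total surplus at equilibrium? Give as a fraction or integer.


Find equilibrium: 114 - 1P = 3P - 8
114 + 8 = 4P
P* = 122/4 = 61/2
Q* = 3*61/2 - 8 = 167/2
Inverse demand: P = 114 - Q/1, so P_max = 114
Inverse supply: P = 8/3 + Q/3, so P_min = 8/3
CS = (1/2) * 167/2 * (114 - 61/2) = 27889/8
PS = (1/2) * 167/2 * (61/2 - 8/3) = 27889/24
TS = CS + PS = 27889/8 + 27889/24 = 27889/6

27889/6


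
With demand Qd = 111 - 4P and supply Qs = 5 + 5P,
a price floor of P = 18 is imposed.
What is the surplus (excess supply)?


At P = 18:
Qd = 111 - 4*18 = 39
Qs = 5 + 5*18 = 95
Surplus = Qs - Qd = 95 - 39 = 56

56


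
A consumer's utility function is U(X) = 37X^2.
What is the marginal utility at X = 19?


MU = dU/dX = 37*2*X^(2-1)
MU = 74*X^1
At X = 19:
MU = 74 * 19^1
MU = 74 * 19 = 1406

1406


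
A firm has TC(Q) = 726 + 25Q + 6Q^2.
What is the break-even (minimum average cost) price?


AC(Q) = 726/Q + 25 + 6Q
To minimize: dAC/dQ = -726/Q^2 + 6 = 0
Q^2 = 726/6 = 121
Q* = 11
Min AC = 726/11 + 25 + 6*11
Min AC = 66 + 25 + 66 = 157

157


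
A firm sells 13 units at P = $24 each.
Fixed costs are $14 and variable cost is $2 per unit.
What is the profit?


Total Revenue = P * Q = 24 * 13 = $312
Total Cost = FC + VC*Q = 14 + 2*13 = $40
Profit = TR - TC = 312 - 40 = $272

$272


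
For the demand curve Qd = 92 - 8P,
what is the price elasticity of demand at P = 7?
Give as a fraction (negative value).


dQ/dP = -8
At P = 7: Q = 92 - 8*7 = 36
E = (dQ/dP)(P/Q) = (-8)(7/36) = -14/9

-14/9


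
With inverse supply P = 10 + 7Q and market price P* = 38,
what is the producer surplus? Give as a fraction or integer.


Minimum supply price (at Q=0): P_min = 10
Quantity supplied at P* = 38:
Q* = (38 - 10)/7 = 4
PS = (1/2) * Q* * (P* - P_min)
PS = (1/2) * 4 * (38 - 10)
PS = (1/2) * 4 * 28 = 56

56


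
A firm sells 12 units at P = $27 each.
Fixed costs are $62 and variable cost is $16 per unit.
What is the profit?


Total Revenue = P * Q = 27 * 12 = $324
Total Cost = FC + VC*Q = 62 + 16*12 = $254
Profit = TR - TC = 324 - 254 = $70

$70


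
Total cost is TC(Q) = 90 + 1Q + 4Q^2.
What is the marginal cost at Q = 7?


MC = dTC/dQ = 1 + 2*4*Q
At Q = 7:
MC = 1 + 8*7
MC = 1 + 56 = 57

57


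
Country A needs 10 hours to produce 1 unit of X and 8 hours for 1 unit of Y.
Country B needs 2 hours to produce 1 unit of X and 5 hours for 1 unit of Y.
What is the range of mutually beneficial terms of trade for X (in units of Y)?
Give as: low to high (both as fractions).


Opportunity cost of X for Country A = hours_X / hours_Y = 10/8 = 5/4 units of Y
Opportunity cost of X for Country B = hours_X / hours_Y = 2/5 = 2/5 units of Y
Terms of trade must be between the two opportunity costs.
Range: 2/5 to 5/4

2/5 to 5/4


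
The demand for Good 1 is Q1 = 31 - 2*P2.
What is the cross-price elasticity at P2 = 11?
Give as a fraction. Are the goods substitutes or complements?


dQ1/dP2 = -2
At P2 = 11: Q1 = 31 - 2*11 = 9
Exy = (dQ1/dP2)(P2/Q1) = -2 * 11 / 9 = -22/9
Since Exy < 0, the goods are complements.

-22/9 (complements)


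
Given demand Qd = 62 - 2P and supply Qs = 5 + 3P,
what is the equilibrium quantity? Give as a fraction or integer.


First find equilibrium price:
62 - 2P = 5 + 3P
P* = 57/5 = 57/5
Then substitute into demand:
Q* = 62 - 2 * 57/5 = 196/5

196/5


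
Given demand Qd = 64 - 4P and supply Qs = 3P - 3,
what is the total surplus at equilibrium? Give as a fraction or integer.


Find equilibrium: 64 - 4P = 3P - 3
64 + 3 = 7P
P* = 67/7 = 67/7
Q* = 3*67/7 - 3 = 180/7
Inverse demand: P = 16 - Q/4, so P_max = 16
Inverse supply: P = 1 + Q/3, so P_min = 1
CS = (1/2) * 180/7 * (16 - 67/7) = 4050/49
PS = (1/2) * 180/7 * (67/7 - 1) = 5400/49
TS = CS + PS = 4050/49 + 5400/49 = 1350/7

1350/7


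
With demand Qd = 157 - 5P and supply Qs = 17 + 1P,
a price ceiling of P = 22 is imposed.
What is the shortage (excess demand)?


At P = 22:
Qd = 157 - 5*22 = 47
Qs = 17 + 1*22 = 39
Shortage = Qd - Qs = 47 - 39 = 8

8


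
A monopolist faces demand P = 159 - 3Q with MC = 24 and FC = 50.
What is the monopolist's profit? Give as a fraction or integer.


MR = MC: 159 - 6Q = 24
Q* = 45/2
P* = 159 - 3*45/2 = 183/2
Profit = (P* - MC)*Q* - FC
= (183/2 - 24)*45/2 - 50
= 135/2*45/2 - 50
= 6075/4 - 50 = 5875/4

5875/4


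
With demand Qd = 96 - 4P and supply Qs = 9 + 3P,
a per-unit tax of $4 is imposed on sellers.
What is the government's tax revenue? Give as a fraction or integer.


With tax on sellers, new supply: Qs' = 9 + 3(P - 4)
= 3P - 3
New equilibrium quantity:
Q_new = 276/7
Tax revenue = tax * Q_new = 4 * 276/7 = 1104/7

1104/7


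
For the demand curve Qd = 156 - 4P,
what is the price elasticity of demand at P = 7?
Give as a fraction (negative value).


dQ/dP = -4
At P = 7: Q = 156 - 4*7 = 128
E = (dQ/dP)(P/Q) = (-4)(7/128) = -7/32

-7/32


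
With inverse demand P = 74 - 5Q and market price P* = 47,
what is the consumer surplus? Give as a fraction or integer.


Maximum willingness to pay (at Q=0): P_max = 74
Quantity demanded at P* = 47:
Q* = (74 - 47)/5 = 27/5
CS = (1/2) * Q* * (P_max - P*)
CS = (1/2) * 27/5 * (74 - 47)
CS = (1/2) * 27/5 * 27 = 729/10

729/10


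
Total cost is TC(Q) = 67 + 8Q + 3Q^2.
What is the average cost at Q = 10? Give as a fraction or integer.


TC(10) = 67 + 8*10 + 3*10^2
TC(10) = 67 + 80 + 300 = 447
AC = TC/Q = 447/10 = 447/10

447/10


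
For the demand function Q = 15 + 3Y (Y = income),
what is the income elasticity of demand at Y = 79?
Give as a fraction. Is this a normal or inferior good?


dQ/dY = 3
At Y = 79: Q = 15 + 3*79 = 252
Ey = (dQ/dY)(Y/Q) = 3 * 79 / 252 = 79/84
Since Ey > 0, this is a normal good.

79/84 (normal good)


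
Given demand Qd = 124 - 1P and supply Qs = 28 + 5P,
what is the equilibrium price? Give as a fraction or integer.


At equilibrium, Qd = Qs.
124 - 1P = 28 + 5P
124 - 28 = 1P + 5P
96 = 6P
P* = 96/6 = 16

16


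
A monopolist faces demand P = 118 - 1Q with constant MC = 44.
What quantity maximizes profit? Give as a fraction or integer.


TR = P*Q = (118 - 1Q)Q = 118Q - 1Q^2
MR = dTR/dQ = 118 - 2Q
Set MR = MC:
118 - 2Q = 44
74 = 2Q
Q* = 74/2 = 37

37


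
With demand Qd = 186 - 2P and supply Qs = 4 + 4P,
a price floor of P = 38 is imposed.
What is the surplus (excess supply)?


At P = 38:
Qd = 186 - 2*38 = 110
Qs = 4 + 4*38 = 156
Surplus = Qs - Qd = 156 - 110 = 46

46


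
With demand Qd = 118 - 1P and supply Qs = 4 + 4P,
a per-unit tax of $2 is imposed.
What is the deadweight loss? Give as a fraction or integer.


Pre-tax equilibrium quantity: Q* = 476/5
Post-tax equilibrium quantity: Q_tax = 468/5
Reduction in quantity: Q* - Q_tax = 8/5
DWL = (1/2) * tax * (Q* - Q_tax)
DWL = (1/2) * 2 * 8/5 = 8/5

8/5


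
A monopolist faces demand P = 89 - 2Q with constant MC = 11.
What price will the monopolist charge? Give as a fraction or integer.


MR = 89 - 4Q
Set MR = MC: 89 - 4Q = 11
Q* = 39/2
Substitute into demand:
P* = 89 - 2*39/2 = 50

50


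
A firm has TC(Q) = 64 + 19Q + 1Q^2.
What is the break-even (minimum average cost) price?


AC(Q) = 64/Q + 19 + 1Q
To minimize: dAC/dQ = -64/Q^2 + 1 = 0
Q^2 = 64/1 = 64
Q* = 8
Min AC = 64/8 + 19 + 1*8
Min AC = 8 + 19 + 8 = 35

35


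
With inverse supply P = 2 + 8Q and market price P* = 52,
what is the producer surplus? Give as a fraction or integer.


Minimum supply price (at Q=0): P_min = 2
Quantity supplied at P* = 52:
Q* = (52 - 2)/8 = 25/4
PS = (1/2) * Q* * (P* - P_min)
PS = (1/2) * 25/4 * (52 - 2)
PS = (1/2) * 25/4 * 50 = 625/4

625/4


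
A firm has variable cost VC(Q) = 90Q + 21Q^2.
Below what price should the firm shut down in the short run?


AVC(Q) = VC(Q)/Q = 90 + 21Q
AVC is increasing in Q, so minimum AVC is at Q -> 0+.
Min AVC = 90
The firm should shut down if P < 90.

90


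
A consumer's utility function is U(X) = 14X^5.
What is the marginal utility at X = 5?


MU = dU/dX = 14*5*X^(5-1)
MU = 70*X^4
At X = 5:
MU = 70 * 5^4
MU = 70 * 625 = 43750

43750


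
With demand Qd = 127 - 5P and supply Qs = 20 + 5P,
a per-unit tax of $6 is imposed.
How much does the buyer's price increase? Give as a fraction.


With a per-unit tax, the buyer's price increase depends on relative slopes.
Supply slope: d = 5, Demand slope: b = 5
Buyer's price increase = d * tax / (b + d)
= 5 * 6 / (5 + 5)
= 30 / 10 = 3

3


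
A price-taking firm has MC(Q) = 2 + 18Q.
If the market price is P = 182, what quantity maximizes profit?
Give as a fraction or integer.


In perfect competition, profit is maximized where P = MC.
182 = 2 + 18Q
180 = 18Q
Q* = 180/18 = 10

10


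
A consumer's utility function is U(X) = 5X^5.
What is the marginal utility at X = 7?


MU = dU/dX = 5*5*X^(5-1)
MU = 25*X^4
At X = 7:
MU = 25 * 7^4
MU = 25 * 2401 = 60025

60025


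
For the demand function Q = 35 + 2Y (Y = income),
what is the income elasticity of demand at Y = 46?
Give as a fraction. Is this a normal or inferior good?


dQ/dY = 2
At Y = 46: Q = 35 + 2*46 = 127
Ey = (dQ/dY)(Y/Q) = 2 * 46 / 127 = 92/127
Since Ey > 0, this is a normal good.

92/127 (normal good)


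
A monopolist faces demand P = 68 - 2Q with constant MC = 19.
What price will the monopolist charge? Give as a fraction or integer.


MR = 68 - 4Q
Set MR = MC: 68 - 4Q = 19
Q* = 49/4
Substitute into demand:
P* = 68 - 2*49/4 = 87/2

87/2


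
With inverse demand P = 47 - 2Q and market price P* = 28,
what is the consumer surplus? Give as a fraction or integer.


Maximum willingness to pay (at Q=0): P_max = 47
Quantity demanded at P* = 28:
Q* = (47 - 28)/2 = 19/2
CS = (1/2) * Q* * (P_max - P*)
CS = (1/2) * 19/2 * (47 - 28)
CS = (1/2) * 19/2 * 19 = 361/4

361/4


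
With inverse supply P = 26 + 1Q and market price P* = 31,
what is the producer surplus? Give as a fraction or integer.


Minimum supply price (at Q=0): P_min = 26
Quantity supplied at P* = 31:
Q* = (31 - 26)/1 = 5
PS = (1/2) * Q* * (P* - P_min)
PS = (1/2) * 5 * (31 - 26)
PS = (1/2) * 5 * 5 = 25/2

25/2


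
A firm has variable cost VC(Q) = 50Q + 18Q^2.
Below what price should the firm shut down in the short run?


AVC(Q) = VC(Q)/Q = 50 + 18Q
AVC is increasing in Q, so minimum AVC is at Q -> 0+.
Min AVC = 50
The firm should shut down if P < 50.

50


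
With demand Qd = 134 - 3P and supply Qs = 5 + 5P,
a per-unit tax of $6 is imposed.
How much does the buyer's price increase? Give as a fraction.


With a per-unit tax, the buyer's price increase depends on relative slopes.
Supply slope: d = 5, Demand slope: b = 3
Buyer's price increase = d * tax / (b + d)
= 5 * 6 / (3 + 5)
= 30 / 8 = 15/4

15/4


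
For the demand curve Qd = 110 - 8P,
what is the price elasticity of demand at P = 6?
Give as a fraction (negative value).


dQ/dP = -8
At P = 6: Q = 110 - 8*6 = 62
E = (dQ/dP)(P/Q) = (-8)(6/62) = -24/31

-24/31


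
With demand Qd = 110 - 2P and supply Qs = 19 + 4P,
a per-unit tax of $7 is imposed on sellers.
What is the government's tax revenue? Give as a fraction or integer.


With tax on sellers, new supply: Qs' = 19 + 4(P - 7)
= 4P - 9
New equilibrium quantity:
Q_new = 211/3
Tax revenue = tax * Q_new = 7 * 211/3 = 1477/3

1477/3


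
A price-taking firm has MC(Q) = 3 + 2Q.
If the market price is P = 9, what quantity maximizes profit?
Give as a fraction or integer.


In perfect competition, profit is maximized where P = MC.
9 = 3 + 2Q
6 = 2Q
Q* = 6/2 = 3

3


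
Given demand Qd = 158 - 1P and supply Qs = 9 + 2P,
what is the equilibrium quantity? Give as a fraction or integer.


First find equilibrium price:
158 - 1P = 9 + 2P
P* = 149/3 = 149/3
Then substitute into demand:
Q* = 158 - 1 * 149/3 = 325/3

325/3


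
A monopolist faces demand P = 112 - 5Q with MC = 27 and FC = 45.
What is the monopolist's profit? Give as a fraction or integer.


MR = MC: 112 - 10Q = 27
Q* = 17/2
P* = 112 - 5*17/2 = 139/2
Profit = (P* - MC)*Q* - FC
= (139/2 - 27)*17/2 - 45
= 85/2*17/2 - 45
= 1445/4 - 45 = 1265/4

1265/4


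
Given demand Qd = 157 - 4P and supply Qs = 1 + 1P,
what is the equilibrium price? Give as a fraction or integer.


At equilibrium, Qd = Qs.
157 - 4P = 1 + 1P
157 - 1 = 4P + 1P
156 = 5P
P* = 156/5 = 156/5

156/5


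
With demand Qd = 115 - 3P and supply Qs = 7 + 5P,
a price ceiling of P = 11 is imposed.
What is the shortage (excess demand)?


At P = 11:
Qd = 115 - 3*11 = 82
Qs = 7 + 5*11 = 62
Shortage = Qd - Qs = 82 - 62 = 20

20


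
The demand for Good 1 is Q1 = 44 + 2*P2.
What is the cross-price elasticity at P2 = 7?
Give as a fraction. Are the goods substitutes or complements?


dQ1/dP2 = 2
At P2 = 7: Q1 = 44 + 2*7 = 58
Exy = (dQ1/dP2)(P2/Q1) = 2 * 7 / 58 = 7/29
Since Exy > 0, the goods are substitutes.

7/29 (substitutes)


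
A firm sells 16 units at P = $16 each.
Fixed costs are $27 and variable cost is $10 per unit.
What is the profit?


Total Revenue = P * Q = 16 * 16 = $256
Total Cost = FC + VC*Q = 27 + 10*16 = $187
Profit = TR - TC = 256 - 187 = $69

$69


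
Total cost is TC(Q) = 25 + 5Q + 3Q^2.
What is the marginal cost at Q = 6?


MC = dTC/dQ = 5 + 2*3*Q
At Q = 6:
MC = 5 + 6*6
MC = 5 + 36 = 41

41


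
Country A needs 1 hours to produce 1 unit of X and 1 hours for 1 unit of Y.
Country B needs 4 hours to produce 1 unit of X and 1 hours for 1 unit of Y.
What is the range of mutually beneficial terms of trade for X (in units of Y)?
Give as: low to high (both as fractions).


Opportunity cost of X for Country A = hours_X / hours_Y = 1/1 = 1 units of Y
Opportunity cost of X for Country B = hours_X / hours_Y = 4/1 = 4 units of Y
Terms of trade must be between the two opportunity costs.
Range: 1 to 4

1 to 4


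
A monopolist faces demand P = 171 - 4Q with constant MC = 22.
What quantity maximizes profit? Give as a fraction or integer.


TR = P*Q = (171 - 4Q)Q = 171Q - 4Q^2
MR = dTR/dQ = 171 - 8Q
Set MR = MC:
171 - 8Q = 22
149 = 8Q
Q* = 149/8 = 149/8

149/8


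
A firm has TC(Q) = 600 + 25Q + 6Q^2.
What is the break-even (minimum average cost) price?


AC(Q) = 600/Q + 25 + 6Q
To minimize: dAC/dQ = -600/Q^2 + 6 = 0
Q^2 = 600/6 = 100
Q* = 10
Min AC = 600/10 + 25 + 6*10
Min AC = 60 + 25 + 60 = 145

145


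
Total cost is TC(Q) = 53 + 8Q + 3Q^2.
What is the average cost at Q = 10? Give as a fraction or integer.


TC(10) = 53 + 8*10 + 3*10^2
TC(10) = 53 + 80 + 300 = 433
AC = TC/Q = 433/10 = 433/10

433/10


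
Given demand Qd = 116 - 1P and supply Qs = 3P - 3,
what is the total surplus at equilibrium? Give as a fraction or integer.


Find equilibrium: 116 - 1P = 3P - 3
116 + 3 = 4P
P* = 119/4 = 119/4
Q* = 3*119/4 - 3 = 345/4
Inverse demand: P = 116 - Q/1, so P_max = 116
Inverse supply: P = 1 + Q/3, so P_min = 1
CS = (1/2) * 345/4 * (116 - 119/4) = 119025/32
PS = (1/2) * 345/4 * (119/4 - 1) = 39675/32
TS = CS + PS = 119025/32 + 39675/32 = 39675/8

39675/8


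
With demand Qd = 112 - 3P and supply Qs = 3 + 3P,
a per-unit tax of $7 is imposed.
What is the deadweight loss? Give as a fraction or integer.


Pre-tax equilibrium quantity: Q* = 115/2
Post-tax equilibrium quantity: Q_tax = 47
Reduction in quantity: Q* - Q_tax = 21/2
DWL = (1/2) * tax * (Q* - Q_tax)
DWL = (1/2) * 7 * 21/2 = 147/4

147/4


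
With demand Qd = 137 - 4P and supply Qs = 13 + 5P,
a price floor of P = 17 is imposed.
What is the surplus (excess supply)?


At P = 17:
Qd = 137 - 4*17 = 69
Qs = 13 + 5*17 = 98
Surplus = Qs - Qd = 98 - 69 = 29

29


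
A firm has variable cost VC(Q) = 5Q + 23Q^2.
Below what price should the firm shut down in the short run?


AVC(Q) = VC(Q)/Q = 5 + 23Q
AVC is increasing in Q, so minimum AVC is at Q -> 0+.
Min AVC = 5
The firm should shut down if P < 5.

5


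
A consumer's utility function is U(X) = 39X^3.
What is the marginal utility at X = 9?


MU = dU/dX = 39*3*X^(3-1)
MU = 117*X^2
At X = 9:
MU = 117 * 9^2
MU = 117 * 81 = 9477

9477


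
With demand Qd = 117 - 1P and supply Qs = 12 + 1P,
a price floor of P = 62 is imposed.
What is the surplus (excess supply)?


At P = 62:
Qd = 117 - 1*62 = 55
Qs = 12 + 1*62 = 74
Surplus = Qs - Qd = 74 - 55 = 19

19


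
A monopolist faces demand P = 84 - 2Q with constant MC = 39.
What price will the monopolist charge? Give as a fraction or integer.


MR = 84 - 4Q
Set MR = MC: 84 - 4Q = 39
Q* = 45/4
Substitute into demand:
P* = 84 - 2*45/4 = 123/2

123/2


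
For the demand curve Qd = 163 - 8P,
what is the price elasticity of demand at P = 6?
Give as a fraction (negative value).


dQ/dP = -8
At P = 6: Q = 163 - 8*6 = 115
E = (dQ/dP)(P/Q) = (-8)(6/115) = -48/115

-48/115


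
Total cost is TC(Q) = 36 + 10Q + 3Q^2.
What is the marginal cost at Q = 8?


MC = dTC/dQ = 10 + 2*3*Q
At Q = 8:
MC = 10 + 6*8
MC = 10 + 48 = 58

58


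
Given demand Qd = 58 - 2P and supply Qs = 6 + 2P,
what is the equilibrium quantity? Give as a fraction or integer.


First find equilibrium price:
58 - 2P = 6 + 2P
P* = 52/4 = 13
Then substitute into demand:
Q* = 58 - 2 * 13 = 32

32


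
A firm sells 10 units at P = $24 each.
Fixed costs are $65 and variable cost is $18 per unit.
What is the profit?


Total Revenue = P * Q = 24 * 10 = $240
Total Cost = FC + VC*Q = 65 + 18*10 = $245
Profit = TR - TC = 240 - 245 = $-5

$-5


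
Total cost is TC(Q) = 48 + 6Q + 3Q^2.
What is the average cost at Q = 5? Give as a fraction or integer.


TC(5) = 48 + 6*5 + 3*5^2
TC(5) = 48 + 30 + 75 = 153
AC = TC/Q = 153/5 = 153/5

153/5


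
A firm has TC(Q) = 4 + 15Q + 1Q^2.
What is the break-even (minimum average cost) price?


AC(Q) = 4/Q + 15 + 1Q
To minimize: dAC/dQ = -4/Q^2 + 1 = 0
Q^2 = 4/1 = 4
Q* = 2
Min AC = 4/2 + 15 + 1*2
Min AC = 2 + 15 + 2 = 19

19


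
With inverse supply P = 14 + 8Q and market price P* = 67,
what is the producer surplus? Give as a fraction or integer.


Minimum supply price (at Q=0): P_min = 14
Quantity supplied at P* = 67:
Q* = (67 - 14)/8 = 53/8
PS = (1/2) * Q* * (P* - P_min)
PS = (1/2) * 53/8 * (67 - 14)
PS = (1/2) * 53/8 * 53 = 2809/16

2809/16


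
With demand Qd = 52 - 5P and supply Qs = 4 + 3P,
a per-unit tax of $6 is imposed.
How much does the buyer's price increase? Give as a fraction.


With a per-unit tax, the buyer's price increase depends on relative slopes.
Supply slope: d = 3, Demand slope: b = 5
Buyer's price increase = d * tax / (b + d)
= 3 * 6 / (5 + 3)
= 18 / 8 = 9/4

9/4


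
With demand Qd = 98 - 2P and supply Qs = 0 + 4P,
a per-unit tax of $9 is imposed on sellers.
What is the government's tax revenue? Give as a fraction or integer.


With tax on sellers, new supply: Qs' = 0 + 4(P - 9)
= 4P - 36
New equilibrium quantity:
Q_new = 160/3
Tax revenue = tax * Q_new = 9 * 160/3 = 480

480


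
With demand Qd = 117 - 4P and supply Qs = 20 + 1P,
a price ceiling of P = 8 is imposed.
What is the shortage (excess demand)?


At P = 8:
Qd = 117 - 4*8 = 85
Qs = 20 + 1*8 = 28
Shortage = Qd - Qs = 85 - 28 = 57

57


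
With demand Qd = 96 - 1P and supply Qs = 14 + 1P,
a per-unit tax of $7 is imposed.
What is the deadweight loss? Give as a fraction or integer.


Pre-tax equilibrium quantity: Q* = 55
Post-tax equilibrium quantity: Q_tax = 103/2
Reduction in quantity: Q* - Q_tax = 7/2
DWL = (1/2) * tax * (Q* - Q_tax)
DWL = (1/2) * 7 * 7/2 = 49/4

49/4


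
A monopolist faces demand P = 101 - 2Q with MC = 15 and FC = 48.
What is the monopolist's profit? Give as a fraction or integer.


MR = MC: 101 - 4Q = 15
Q* = 43/2
P* = 101 - 2*43/2 = 58
Profit = (P* - MC)*Q* - FC
= (58 - 15)*43/2 - 48
= 43*43/2 - 48
= 1849/2 - 48 = 1753/2

1753/2


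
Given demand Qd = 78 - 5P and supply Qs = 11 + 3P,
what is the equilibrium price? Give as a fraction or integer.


At equilibrium, Qd = Qs.
78 - 5P = 11 + 3P
78 - 11 = 5P + 3P
67 = 8P
P* = 67/8 = 67/8

67/8


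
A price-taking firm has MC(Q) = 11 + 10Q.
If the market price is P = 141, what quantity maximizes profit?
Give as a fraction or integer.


In perfect competition, profit is maximized where P = MC.
141 = 11 + 10Q
130 = 10Q
Q* = 130/10 = 13

13


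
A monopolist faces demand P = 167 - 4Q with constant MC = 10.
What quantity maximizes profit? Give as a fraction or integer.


TR = P*Q = (167 - 4Q)Q = 167Q - 4Q^2
MR = dTR/dQ = 167 - 8Q
Set MR = MC:
167 - 8Q = 10
157 = 8Q
Q* = 157/8 = 157/8

157/8


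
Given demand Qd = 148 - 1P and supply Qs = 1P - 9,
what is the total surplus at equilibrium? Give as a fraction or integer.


Find equilibrium: 148 - 1P = 1P - 9
148 + 9 = 2P
P* = 157/2 = 157/2
Q* = 1*157/2 - 9 = 139/2
Inverse demand: P = 148 - Q/1, so P_max = 148
Inverse supply: P = 9 + Q/1, so P_min = 9
CS = (1/2) * 139/2 * (148 - 157/2) = 19321/8
PS = (1/2) * 139/2 * (157/2 - 9) = 19321/8
TS = CS + PS = 19321/8 + 19321/8 = 19321/4

19321/4


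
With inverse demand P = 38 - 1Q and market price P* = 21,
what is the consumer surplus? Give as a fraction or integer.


Maximum willingness to pay (at Q=0): P_max = 38
Quantity demanded at P* = 21:
Q* = (38 - 21)/1 = 17
CS = (1/2) * Q* * (P_max - P*)
CS = (1/2) * 17 * (38 - 21)
CS = (1/2) * 17 * 17 = 289/2

289/2


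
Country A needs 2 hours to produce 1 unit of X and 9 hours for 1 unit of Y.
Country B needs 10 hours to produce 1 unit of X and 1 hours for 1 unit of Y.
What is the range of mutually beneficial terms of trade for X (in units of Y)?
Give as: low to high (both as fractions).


Opportunity cost of X for Country A = hours_X / hours_Y = 2/9 = 2/9 units of Y
Opportunity cost of X for Country B = hours_X / hours_Y = 10/1 = 10 units of Y
Terms of trade must be between the two opportunity costs.
Range: 2/9 to 10

2/9 to 10


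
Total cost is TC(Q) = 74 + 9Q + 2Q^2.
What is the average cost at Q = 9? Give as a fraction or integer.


TC(9) = 74 + 9*9 + 2*9^2
TC(9) = 74 + 81 + 162 = 317
AC = TC/Q = 317/9 = 317/9

317/9


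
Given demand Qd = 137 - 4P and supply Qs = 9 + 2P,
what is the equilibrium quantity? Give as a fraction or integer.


First find equilibrium price:
137 - 4P = 9 + 2P
P* = 128/6 = 64/3
Then substitute into demand:
Q* = 137 - 4 * 64/3 = 155/3

155/3


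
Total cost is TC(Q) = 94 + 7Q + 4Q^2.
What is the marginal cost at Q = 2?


MC = dTC/dQ = 7 + 2*4*Q
At Q = 2:
MC = 7 + 8*2
MC = 7 + 16 = 23

23


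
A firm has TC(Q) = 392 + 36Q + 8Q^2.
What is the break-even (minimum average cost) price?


AC(Q) = 392/Q + 36 + 8Q
To minimize: dAC/dQ = -392/Q^2 + 8 = 0
Q^2 = 392/8 = 49
Q* = 7
Min AC = 392/7 + 36 + 8*7
Min AC = 56 + 36 + 56 = 148

148


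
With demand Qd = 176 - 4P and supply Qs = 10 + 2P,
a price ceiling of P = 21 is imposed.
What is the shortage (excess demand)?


At P = 21:
Qd = 176 - 4*21 = 92
Qs = 10 + 2*21 = 52
Shortage = Qd - Qs = 92 - 52 = 40

40


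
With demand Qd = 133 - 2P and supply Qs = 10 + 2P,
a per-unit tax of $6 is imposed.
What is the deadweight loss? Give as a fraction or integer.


Pre-tax equilibrium quantity: Q* = 143/2
Post-tax equilibrium quantity: Q_tax = 131/2
Reduction in quantity: Q* - Q_tax = 6
DWL = (1/2) * tax * (Q* - Q_tax)
DWL = (1/2) * 6 * 6 = 18

18


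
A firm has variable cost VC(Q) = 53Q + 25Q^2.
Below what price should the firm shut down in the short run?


AVC(Q) = VC(Q)/Q = 53 + 25Q
AVC is increasing in Q, so minimum AVC is at Q -> 0+.
Min AVC = 53
The firm should shut down if P < 53.

53


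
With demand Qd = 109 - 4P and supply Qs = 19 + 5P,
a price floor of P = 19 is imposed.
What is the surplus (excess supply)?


At P = 19:
Qd = 109 - 4*19 = 33
Qs = 19 + 5*19 = 114
Surplus = Qs - Qd = 114 - 33 = 81

81


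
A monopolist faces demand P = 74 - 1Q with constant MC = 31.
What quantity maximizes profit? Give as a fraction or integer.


TR = P*Q = (74 - 1Q)Q = 74Q - 1Q^2
MR = dTR/dQ = 74 - 2Q
Set MR = MC:
74 - 2Q = 31
43 = 2Q
Q* = 43/2 = 43/2

43/2


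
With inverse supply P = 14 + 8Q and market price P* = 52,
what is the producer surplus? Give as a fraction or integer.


Minimum supply price (at Q=0): P_min = 14
Quantity supplied at P* = 52:
Q* = (52 - 14)/8 = 19/4
PS = (1/2) * Q* * (P* - P_min)
PS = (1/2) * 19/4 * (52 - 14)
PS = (1/2) * 19/4 * 38 = 361/4

361/4


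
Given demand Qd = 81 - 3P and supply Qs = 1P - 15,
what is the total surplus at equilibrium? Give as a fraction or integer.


Find equilibrium: 81 - 3P = 1P - 15
81 + 15 = 4P
P* = 96/4 = 24
Q* = 1*24 - 15 = 9
Inverse demand: P = 27 - Q/3, so P_max = 27
Inverse supply: P = 15 + Q/1, so P_min = 15
CS = (1/2) * 9 * (27 - 24) = 27/2
PS = (1/2) * 9 * (24 - 15) = 81/2
TS = CS + PS = 27/2 + 81/2 = 54

54


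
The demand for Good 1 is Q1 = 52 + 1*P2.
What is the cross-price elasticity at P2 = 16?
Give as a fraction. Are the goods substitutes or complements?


dQ1/dP2 = 1
At P2 = 16: Q1 = 52 + 1*16 = 68
Exy = (dQ1/dP2)(P2/Q1) = 1 * 16 / 68 = 4/17
Since Exy > 0, the goods are substitutes.

4/17 (substitutes)


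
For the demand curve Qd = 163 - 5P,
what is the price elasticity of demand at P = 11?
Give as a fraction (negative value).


dQ/dP = -5
At P = 11: Q = 163 - 5*11 = 108
E = (dQ/dP)(P/Q) = (-5)(11/108) = -55/108

-55/108


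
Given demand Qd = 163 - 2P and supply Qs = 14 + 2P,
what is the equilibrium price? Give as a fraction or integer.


At equilibrium, Qd = Qs.
163 - 2P = 14 + 2P
163 - 14 = 2P + 2P
149 = 4P
P* = 149/4 = 149/4

149/4


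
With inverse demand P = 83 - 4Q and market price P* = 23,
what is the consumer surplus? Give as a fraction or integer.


Maximum willingness to pay (at Q=0): P_max = 83
Quantity demanded at P* = 23:
Q* = (83 - 23)/4 = 15
CS = (1/2) * Q* * (P_max - P*)
CS = (1/2) * 15 * (83 - 23)
CS = (1/2) * 15 * 60 = 450

450


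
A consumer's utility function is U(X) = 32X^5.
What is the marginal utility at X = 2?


MU = dU/dX = 32*5*X^(5-1)
MU = 160*X^4
At X = 2:
MU = 160 * 2^4
MU = 160 * 16 = 2560

2560


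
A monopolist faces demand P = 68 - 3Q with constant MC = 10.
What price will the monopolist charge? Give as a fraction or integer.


MR = 68 - 6Q
Set MR = MC: 68 - 6Q = 10
Q* = 29/3
Substitute into demand:
P* = 68 - 3*29/3 = 39

39


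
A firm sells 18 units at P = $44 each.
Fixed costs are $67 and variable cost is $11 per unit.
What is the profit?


Total Revenue = P * Q = 44 * 18 = $792
Total Cost = FC + VC*Q = 67 + 11*18 = $265
Profit = TR - TC = 792 - 265 = $527

$527


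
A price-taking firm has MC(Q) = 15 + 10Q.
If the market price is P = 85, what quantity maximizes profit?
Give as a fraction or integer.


In perfect competition, profit is maximized where P = MC.
85 = 15 + 10Q
70 = 10Q
Q* = 70/10 = 7

7


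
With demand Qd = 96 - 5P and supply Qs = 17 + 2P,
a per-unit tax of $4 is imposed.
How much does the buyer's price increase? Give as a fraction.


With a per-unit tax, the buyer's price increase depends on relative slopes.
Supply slope: d = 2, Demand slope: b = 5
Buyer's price increase = d * tax / (b + d)
= 2 * 4 / (5 + 2)
= 8 / 7 = 8/7

8/7


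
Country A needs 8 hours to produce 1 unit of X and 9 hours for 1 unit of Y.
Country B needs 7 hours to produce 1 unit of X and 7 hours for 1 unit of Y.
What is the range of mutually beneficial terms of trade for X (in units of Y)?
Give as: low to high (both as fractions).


Opportunity cost of X for Country A = hours_X / hours_Y = 8/9 = 8/9 units of Y
Opportunity cost of X for Country B = hours_X / hours_Y = 7/7 = 1 units of Y
Terms of trade must be between the two opportunity costs.
Range: 8/9 to 1

8/9 to 1


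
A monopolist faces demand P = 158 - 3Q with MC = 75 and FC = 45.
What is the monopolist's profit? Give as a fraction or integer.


MR = MC: 158 - 6Q = 75
Q* = 83/6
P* = 158 - 3*83/6 = 233/2
Profit = (P* - MC)*Q* - FC
= (233/2 - 75)*83/6 - 45
= 83/2*83/6 - 45
= 6889/12 - 45 = 6349/12

6349/12


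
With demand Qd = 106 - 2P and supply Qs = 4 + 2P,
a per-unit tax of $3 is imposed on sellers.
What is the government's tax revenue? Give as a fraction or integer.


With tax on sellers, new supply: Qs' = 4 + 2(P - 3)
= 2P - 2
New equilibrium quantity:
Q_new = 52
Tax revenue = tax * Q_new = 3 * 52 = 156

156


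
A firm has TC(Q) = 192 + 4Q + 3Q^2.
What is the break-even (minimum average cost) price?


AC(Q) = 192/Q + 4 + 3Q
To minimize: dAC/dQ = -192/Q^2 + 3 = 0
Q^2 = 192/3 = 64
Q* = 8
Min AC = 192/8 + 4 + 3*8
Min AC = 24 + 4 + 24 = 52

52


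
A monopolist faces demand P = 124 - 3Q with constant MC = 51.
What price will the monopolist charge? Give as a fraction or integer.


MR = 124 - 6Q
Set MR = MC: 124 - 6Q = 51
Q* = 73/6
Substitute into demand:
P* = 124 - 3*73/6 = 175/2

175/2


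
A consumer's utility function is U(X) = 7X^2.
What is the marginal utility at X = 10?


MU = dU/dX = 7*2*X^(2-1)
MU = 14*X^1
At X = 10:
MU = 14 * 10^1
MU = 14 * 10 = 140

140


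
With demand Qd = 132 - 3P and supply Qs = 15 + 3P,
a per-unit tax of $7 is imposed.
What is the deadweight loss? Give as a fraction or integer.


Pre-tax equilibrium quantity: Q* = 147/2
Post-tax equilibrium quantity: Q_tax = 63
Reduction in quantity: Q* - Q_tax = 21/2
DWL = (1/2) * tax * (Q* - Q_tax)
DWL = (1/2) * 7 * 21/2 = 147/4

147/4


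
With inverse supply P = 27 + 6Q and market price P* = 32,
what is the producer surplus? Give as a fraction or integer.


Minimum supply price (at Q=0): P_min = 27
Quantity supplied at P* = 32:
Q* = (32 - 27)/6 = 5/6
PS = (1/2) * Q* * (P* - P_min)
PS = (1/2) * 5/6 * (32 - 27)
PS = (1/2) * 5/6 * 5 = 25/12

25/12


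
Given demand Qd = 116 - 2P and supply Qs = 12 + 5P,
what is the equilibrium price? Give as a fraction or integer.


At equilibrium, Qd = Qs.
116 - 2P = 12 + 5P
116 - 12 = 2P + 5P
104 = 7P
P* = 104/7 = 104/7

104/7


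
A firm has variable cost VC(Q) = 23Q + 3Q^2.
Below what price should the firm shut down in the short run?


AVC(Q) = VC(Q)/Q = 23 + 3Q
AVC is increasing in Q, so minimum AVC is at Q -> 0+.
Min AVC = 23
The firm should shut down if P < 23.

23


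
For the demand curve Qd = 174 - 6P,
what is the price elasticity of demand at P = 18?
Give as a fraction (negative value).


dQ/dP = -6
At P = 18: Q = 174 - 6*18 = 66
E = (dQ/dP)(P/Q) = (-6)(18/66) = -18/11

-18/11


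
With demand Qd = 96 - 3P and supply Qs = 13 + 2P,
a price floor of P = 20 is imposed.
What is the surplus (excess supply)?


At P = 20:
Qd = 96 - 3*20 = 36
Qs = 13 + 2*20 = 53
Surplus = Qs - Qd = 53 - 36 = 17

17


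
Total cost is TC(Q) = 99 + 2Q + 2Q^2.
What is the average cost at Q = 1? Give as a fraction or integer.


TC(1) = 99 + 2*1 + 2*1^2
TC(1) = 99 + 2 + 2 = 103
AC = TC/Q = 103/1 = 103

103


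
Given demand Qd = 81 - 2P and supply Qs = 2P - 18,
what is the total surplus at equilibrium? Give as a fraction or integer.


Find equilibrium: 81 - 2P = 2P - 18
81 + 18 = 4P
P* = 99/4 = 99/4
Q* = 2*99/4 - 18 = 63/2
Inverse demand: P = 81/2 - Q/2, so P_max = 81/2
Inverse supply: P = 9 + Q/2, so P_min = 9
CS = (1/2) * 63/2 * (81/2 - 99/4) = 3969/16
PS = (1/2) * 63/2 * (99/4 - 9) = 3969/16
TS = CS + PS = 3969/16 + 3969/16 = 3969/8

3969/8


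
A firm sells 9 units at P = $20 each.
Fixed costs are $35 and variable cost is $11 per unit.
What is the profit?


Total Revenue = P * Q = 20 * 9 = $180
Total Cost = FC + VC*Q = 35 + 11*9 = $134
Profit = TR - TC = 180 - 134 = $46

$46


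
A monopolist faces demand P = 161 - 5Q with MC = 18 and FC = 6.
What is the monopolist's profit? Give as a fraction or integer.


MR = MC: 161 - 10Q = 18
Q* = 143/10
P* = 161 - 5*143/10 = 179/2
Profit = (P* - MC)*Q* - FC
= (179/2 - 18)*143/10 - 6
= 143/2*143/10 - 6
= 20449/20 - 6 = 20329/20

20329/20


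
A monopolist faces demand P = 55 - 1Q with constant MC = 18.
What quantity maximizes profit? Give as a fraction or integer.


TR = P*Q = (55 - 1Q)Q = 55Q - 1Q^2
MR = dTR/dQ = 55 - 2Q
Set MR = MC:
55 - 2Q = 18
37 = 2Q
Q* = 37/2 = 37/2

37/2


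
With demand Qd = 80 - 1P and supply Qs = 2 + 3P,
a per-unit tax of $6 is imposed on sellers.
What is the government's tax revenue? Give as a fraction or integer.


With tax on sellers, new supply: Qs' = 2 + 3(P - 6)
= 3P - 16
New equilibrium quantity:
Q_new = 56
Tax revenue = tax * Q_new = 6 * 56 = 336

336


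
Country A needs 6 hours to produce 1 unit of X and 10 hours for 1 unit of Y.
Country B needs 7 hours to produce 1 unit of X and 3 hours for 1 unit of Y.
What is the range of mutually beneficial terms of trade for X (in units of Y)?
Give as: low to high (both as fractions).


Opportunity cost of X for Country A = hours_X / hours_Y = 6/10 = 3/5 units of Y
Opportunity cost of X for Country B = hours_X / hours_Y = 7/3 = 7/3 units of Y
Terms of trade must be between the two opportunity costs.
Range: 3/5 to 7/3

3/5 to 7/3


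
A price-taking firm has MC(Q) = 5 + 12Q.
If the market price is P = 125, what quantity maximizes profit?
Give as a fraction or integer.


In perfect competition, profit is maximized where P = MC.
125 = 5 + 12Q
120 = 12Q
Q* = 120/12 = 10

10


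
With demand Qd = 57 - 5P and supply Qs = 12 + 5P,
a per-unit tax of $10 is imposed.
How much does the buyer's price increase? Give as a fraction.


With a per-unit tax, the buyer's price increase depends on relative slopes.
Supply slope: d = 5, Demand slope: b = 5
Buyer's price increase = d * tax / (b + d)
= 5 * 10 / (5 + 5)
= 50 / 10 = 5

5


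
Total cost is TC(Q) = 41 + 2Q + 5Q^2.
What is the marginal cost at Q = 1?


MC = dTC/dQ = 2 + 2*5*Q
At Q = 1:
MC = 2 + 10*1
MC = 2 + 10 = 12

12


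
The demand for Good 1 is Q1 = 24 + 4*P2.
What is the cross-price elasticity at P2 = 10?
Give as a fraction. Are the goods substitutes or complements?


dQ1/dP2 = 4
At P2 = 10: Q1 = 24 + 4*10 = 64
Exy = (dQ1/dP2)(P2/Q1) = 4 * 10 / 64 = 5/8
Since Exy > 0, the goods are substitutes.

5/8 (substitutes)


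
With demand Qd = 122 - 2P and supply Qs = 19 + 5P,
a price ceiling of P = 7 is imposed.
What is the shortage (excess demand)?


At P = 7:
Qd = 122 - 2*7 = 108
Qs = 19 + 5*7 = 54
Shortage = Qd - Qs = 108 - 54 = 54

54


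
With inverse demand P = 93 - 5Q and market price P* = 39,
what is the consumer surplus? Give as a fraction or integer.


Maximum willingness to pay (at Q=0): P_max = 93
Quantity demanded at P* = 39:
Q* = (93 - 39)/5 = 54/5
CS = (1/2) * Q* * (P_max - P*)
CS = (1/2) * 54/5 * (93 - 39)
CS = (1/2) * 54/5 * 54 = 1458/5

1458/5


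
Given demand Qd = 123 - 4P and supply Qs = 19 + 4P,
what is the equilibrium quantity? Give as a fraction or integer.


First find equilibrium price:
123 - 4P = 19 + 4P
P* = 104/8 = 13
Then substitute into demand:
Q* = 123 - 4 * 13 = 71

71


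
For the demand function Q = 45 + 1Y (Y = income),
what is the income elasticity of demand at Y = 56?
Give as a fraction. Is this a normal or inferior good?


dQ/dY = 1
At Y = 56: Q = 45 + 1*56 = 101
Ey = (dQ/dY)(Y/Q) = 1 * 56 / 101 = 56/101
Since Ey > 0, this is a normal good.

56/101 (normal good)


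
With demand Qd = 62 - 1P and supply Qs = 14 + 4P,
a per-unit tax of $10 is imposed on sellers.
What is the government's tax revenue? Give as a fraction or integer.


With tax on sellers, new supply: Qs' = 14 + 4(P - 10)
= 4P - 26
New equilibrium quantity:
Q_new = 222/5
Tax revenue = tax * Q_new = 10 * 222/5 = 444

444


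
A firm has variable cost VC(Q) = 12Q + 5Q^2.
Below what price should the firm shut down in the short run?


AVC(Q) = VC(Q)/Q = 12 + 5Q
AVC is increasing in Q, so minimum AVC is at Q -> 0+.
Min AVC = 12
The firm should shut down if P < 12.

12
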